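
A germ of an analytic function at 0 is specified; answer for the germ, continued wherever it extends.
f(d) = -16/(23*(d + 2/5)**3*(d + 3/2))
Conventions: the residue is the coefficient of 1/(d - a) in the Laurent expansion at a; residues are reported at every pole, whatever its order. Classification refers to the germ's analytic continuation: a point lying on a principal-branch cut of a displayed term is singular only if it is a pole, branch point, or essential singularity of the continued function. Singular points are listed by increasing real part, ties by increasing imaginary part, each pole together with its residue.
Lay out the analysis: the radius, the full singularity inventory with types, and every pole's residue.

Denominator factor (d + 2/5)^3: pole of order 3 at -2/5, modulus 2/5.
Denominator factor (d + 3/2): pole of order 1 at -3/2, modulus 3/2.
The radius of convergence is the smallest modulus among the singular points: 2/5.
At the order-1 pole -3/2 set g(d) = (d - (-3/2))*f(d) = -16/(23*(d + 2/5)**3).
Simple pole: residue = g(a) at a = -3/2, which is 16000/30613.
At the order-3 pole -2/5 set g(d) = (d - (-2/5))^3*f(d) = -16/(23*(d + 3/2)).
Order-3 pole: residue = g''(a)/2; g''(-2/5) = -32000/30613, so the residue is -16000/30613.
List the singular points by increasing real part (a conjugate pair: the negative imaginary part first).

Radius of convergence at 0: 2/5.
At -3/2: a pole of order 1; residue 16000/30613.
At -2/5: a pole of order 3; residue -16000/30613.


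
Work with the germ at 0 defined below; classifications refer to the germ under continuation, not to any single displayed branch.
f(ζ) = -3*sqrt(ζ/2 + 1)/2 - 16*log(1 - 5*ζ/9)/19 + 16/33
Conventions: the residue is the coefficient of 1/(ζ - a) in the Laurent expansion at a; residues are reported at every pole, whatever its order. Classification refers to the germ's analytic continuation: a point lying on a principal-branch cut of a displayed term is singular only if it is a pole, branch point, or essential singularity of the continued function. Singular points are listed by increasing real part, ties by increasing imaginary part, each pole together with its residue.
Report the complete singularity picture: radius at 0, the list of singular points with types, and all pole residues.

Branch term (-16/19)*log(1 - ζ/(9/5)): its argument vanishes at ζ = 9/5, a logarithmic branch point, modulus 9/5.
Branch term (-3/2)*sqrt(1 - ζ/(-2)): its argument vanishes at ζ = -2, a square-root branch point, modulus 2.
The radius of convergence is the smallest modulus among the singular points: 9/5.
List the singular points by increasing real part (a conjugate pair: the negative imaginary part first).

Radius of convergence at 0: 9/5.
At -2: an algebraic (square-root) branch point.
At 9/5: a logarithmic branch point.


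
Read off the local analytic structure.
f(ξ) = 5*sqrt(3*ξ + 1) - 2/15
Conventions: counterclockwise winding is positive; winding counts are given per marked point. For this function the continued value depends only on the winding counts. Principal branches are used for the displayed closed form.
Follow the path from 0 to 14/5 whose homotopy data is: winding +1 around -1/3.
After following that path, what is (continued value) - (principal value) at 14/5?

Continued minus principal equals -(2)*sqrt(235).

The rational part is single-valued and drops out of the difference; each branch term changes only by its own monodromy.
(5)*sqrt(1 - ξ/(-1/3)): winding +1 is odd, the square root flips sign, contributing -2*(5)*sqrt(1 - (14/5)/(-1/3)) = -2*(5)*sqrt(47/5) = -(2)*sqrt(235).
Summing the contributions at ξ = 14/5 gives -(2)*sqrt(235).


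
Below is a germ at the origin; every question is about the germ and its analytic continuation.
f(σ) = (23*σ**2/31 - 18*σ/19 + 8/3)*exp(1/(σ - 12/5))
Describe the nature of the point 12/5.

The point is an essential singularity.

The exponent 1/(σ - (12/5)) has a pole at 12/5, so exp(1/(σ - (12/5))) takes every nonzero value near it: an essential singularity (not a pole of any order).


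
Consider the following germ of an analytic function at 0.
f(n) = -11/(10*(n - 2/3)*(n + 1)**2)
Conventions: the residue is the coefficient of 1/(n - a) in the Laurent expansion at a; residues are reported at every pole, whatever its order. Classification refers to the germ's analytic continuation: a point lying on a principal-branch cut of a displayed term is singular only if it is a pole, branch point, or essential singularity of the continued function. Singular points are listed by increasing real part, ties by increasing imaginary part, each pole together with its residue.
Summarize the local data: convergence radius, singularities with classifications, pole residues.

Denominator factor (n - 2/3): pole of order 1 at 2/3, modulus 2/3.
Denominator factor (n + 1)^2: pole of order 2 at -1, modulus 1.
The radius of convergence is the smallest modulus among the singular points: 2/3.
At the order-2 pole -1 set g(n) = (n - (-1))^2*f(n) = -11/(10*(n - 2/3)).
Order-2 pole: residue = g'(a); g'(-1) = 99/250, so the residue is 99/250.
At the order-1 pole 2/3 set g(n) = (n - (2/3))*f(n) = -11/(10*(n + 1)**2).
Simple pole: residue = g(a) at a = 2/3, which is -99/250.
List the singular points by increasing real part (a conjugate pair: the negative imaginary part first).

Radius of convergence at 0: 2/3.
At -1: a pole of order 2; residue 99/250.
At 2/3: a pole of order 1; residue -99/250.


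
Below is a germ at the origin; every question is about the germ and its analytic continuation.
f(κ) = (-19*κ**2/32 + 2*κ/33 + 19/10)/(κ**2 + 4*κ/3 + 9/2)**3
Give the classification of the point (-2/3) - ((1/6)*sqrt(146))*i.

The denominator factor κ**2 + 4*κ/3 + 9/2 vanishes at (-2/3) - ((1/6)*sqrt(146))*i and appears to the power 3; the numerator there equals (14093/3520) - ((25/176)*sqrt(146))*i, nonzero, and no other factor vanishes.
Hence a pole whose order is the multiplicity, 3.

The point is a pole of order 3.


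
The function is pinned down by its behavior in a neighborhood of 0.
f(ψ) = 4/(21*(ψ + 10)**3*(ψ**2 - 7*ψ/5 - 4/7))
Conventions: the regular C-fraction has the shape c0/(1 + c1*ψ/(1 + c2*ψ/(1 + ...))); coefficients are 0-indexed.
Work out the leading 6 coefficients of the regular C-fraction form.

The regular C-fraction coefficients are [-1/3000, 11/4, 197/550, -44182/54175, 1690161/8703854, 17331126811/135772169640].

Taylor coefficients (expand at 0): a_0 = -1/3000, a_1 = 11/12000, a_2 = -3419/1200000, a_3 = 206111/24000000, a_4 = -12492979/480000000, a_5 = 252144781/3200000000.
c0 = a_0 = -1/3000. Peel one level at a time: if S = 1 + c*ψ/S' with S'(0) = 1, then c is the ψ-coefficient of S and S' = c*ψ/(S - 1).
S_1 = c0/f = 1 + (11/4)*ψ + (-197/200)*ψ^2 + ...; c1 = 11/4.
S_2 = c1*ψ/(S_1 - 1) = 1 + (197/550)*ψ + (22091/75625)*ψ^2 + ...; c2 = 197/550.
S_3 = c2*ψ/(S_2 - 1) = 1 + (-44182/54175)*ψ + (153651/970225)*ψ^2 + ...; c3 = -44182/54175.
S_4 = c3*ψ/(S_3 - 1) = 1 + (1690161/8703854)*ψ + (-967727893/39040982480)*ψ^2 + ...; c4 = 1690161/8703854.
S_5 = c4*ψ/(S_4 - 1) = 1 + (17331126811/135772169640)*ψ + ...; c5 = 17331126811/135772169640.


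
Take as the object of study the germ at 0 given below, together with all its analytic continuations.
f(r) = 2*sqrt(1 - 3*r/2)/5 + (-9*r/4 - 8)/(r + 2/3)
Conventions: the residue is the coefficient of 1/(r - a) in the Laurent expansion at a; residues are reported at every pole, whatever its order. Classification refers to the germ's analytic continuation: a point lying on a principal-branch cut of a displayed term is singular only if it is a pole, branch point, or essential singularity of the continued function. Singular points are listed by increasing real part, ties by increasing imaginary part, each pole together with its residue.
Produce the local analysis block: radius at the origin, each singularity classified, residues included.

Denominator factor (r + 2/3): pole of order 1 at -2/3, modulus 2/3.
Branch term (2/5)*sqrt(1 - r/(2/3)): its argument vanishes at r = 2/3, a square-root branch point, modulus 2/3.
The radius of convergence is the smallest modulus among the singular points: 2/3.
The branch term is analytic at -2/3 and contributes nothing to the residue; only the rational part matters.
At the order-1 pole -2/3 set g(r) = (r - (-2/3))*(rational part) = -9*r/4 - 8.
Simple pole: residue = g(a) at a = -2/3, which is -13/2.
List the singular points by increasing real part (a conjugate pair: the negative imaginary part first).

Radius of convergence at 0: 2/3.
At -2/3: a pole of order 1; residue -13/2.
At 2/3: an algebraic (square-root) branch point.


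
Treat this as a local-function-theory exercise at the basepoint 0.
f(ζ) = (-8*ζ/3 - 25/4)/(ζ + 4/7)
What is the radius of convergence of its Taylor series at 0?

Denominator factor (ζ + 4/7): pole of order 1 at -4/7, modulus 4/7.
The radius of convergence is the smallest modulus among the singular points: 4/7.

The radius of convergence is 4/7.


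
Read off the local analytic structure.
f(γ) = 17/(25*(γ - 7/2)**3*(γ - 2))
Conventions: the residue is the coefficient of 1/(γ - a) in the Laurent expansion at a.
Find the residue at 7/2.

The residue is 136/675.

At the order-3 pole 7/2 set g(γ) = (γ - (7/2))^3*f(γ) = 17/(25*(γ - 2)).
Order-3 pole: residue = g''(a)/2; g''(7/2) = 272/675, so the residue is 136/675.


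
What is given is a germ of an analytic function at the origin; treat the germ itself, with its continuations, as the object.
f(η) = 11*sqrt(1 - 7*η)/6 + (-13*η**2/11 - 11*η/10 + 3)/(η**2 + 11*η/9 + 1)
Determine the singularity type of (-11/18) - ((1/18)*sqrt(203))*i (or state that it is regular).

The point is a pole of order 1.

The denominator factor η**2 + 11*η/9 + 1 vanishes at (-11/18) - ((1/18)*sqrt(203))*i and appears to the power 1; the numerator there equals (70769/17820) - ((31/1620)*sqrt(203))*i, nonzero, and no other factor vanishes.
The branch terms are analytic at this point.
Hence a pole whose order is the multiplicity, 1.


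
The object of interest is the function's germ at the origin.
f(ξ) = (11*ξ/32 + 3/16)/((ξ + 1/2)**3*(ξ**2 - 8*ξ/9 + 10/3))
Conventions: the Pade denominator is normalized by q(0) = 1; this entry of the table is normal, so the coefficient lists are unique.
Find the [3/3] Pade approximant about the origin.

Taylor coefficients needed (expand at 0): a_0 = 9/20, a_1 = -351/200, a_2 = 5247/1000, a_3 = -142743/10000, a_4 = 1830971/50000, a_5 = -135528797/1500000, a_6 = 4880703727/22500000.
Write the denominator as Q(ξ) = 1 + q1*ξ + q2*ξ^2 + q3*ξ^3. Requiring Q*f - P = O(ξ^7) with deg P <= 3 kills the coefficients of ξ^4..ξ^6 in Q*f:
  ξ^4: a_4 + q1*a_3 + q2*a_2 + q3*a_1 = 0, i.e. 1830971/50000 + (-142743/10000)*q1 + (5247/1000)*q2 + (-351/200)*q3 = 0.
  ξ^5: a_5 + q1*a_4 + q2*a_3 + q3*a_2 = 0, i.e. -135528797/1500000 + (1830971/50000)*q1 + (-142743/10000)*q2 + (5247/1000)*q3 = 0.
  ξ^6: a_6 + q1*a_5 + q2*a_4 + q3*a_3 = 0, i.e. 4880703727/22500000 + (-135528797/1500000)*q1 + (1830971/50000)*q2 + (-142743/10000)*q3 = 0.
Solving this linear system: q1 = 79894/16113, q2 = 2072357/268550, q3 = 872113/241695.
The numerator is Q*f truncated at degree 3: P0 = a_0 = 9/20; P1 = a_1 + q1*a_0 = 511599/1074200; P2 = a_2 + q1*a_1 + q2*a_0 = 4743/268550; P3 = a_3 + q1*a_2 + q2*a_1 + q3*a_0 = -47563/268550.

The Pade approximant has numerator coefficients [9/20, 511599/1074200, 4743/268550, -47563/268550]; denominator coefficients [1, 79894/16113, 2072357/268550, 872113/241695].


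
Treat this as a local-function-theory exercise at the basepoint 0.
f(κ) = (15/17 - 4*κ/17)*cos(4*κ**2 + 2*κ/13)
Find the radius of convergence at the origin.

The factor cos(4*κ**2 + 2*κ/13) is entire and contributes no finite singular point.
The polynomial part has no poles.
No finite singular points: the Taylor series at 0 converges everywhere.

The radius of convergence is infinite.


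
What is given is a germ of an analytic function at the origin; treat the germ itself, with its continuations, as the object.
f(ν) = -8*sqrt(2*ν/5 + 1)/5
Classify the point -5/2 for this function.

The term (-8/5)*sqrt(1 - ν/(-5/2)) has argument 1 - -5/2/(-5/2) = 0 at -5/2: a square-root (algebraic, two-sheeted) branch point; the remaining terms are analytic or single-valued there.

The point is an algebraic (square-root) branch point.


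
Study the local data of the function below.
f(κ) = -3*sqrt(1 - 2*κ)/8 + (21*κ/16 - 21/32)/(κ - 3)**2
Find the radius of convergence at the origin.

Denominator factor (κ - 3)^2: pole of order 2 at 3, modulus 3.
Branch term (-3/8)*sqrt(1 - κ/(1/2)): its argument vanishes at κ = 1/2, a square-root branch point, modulus 1/2.
The radius of convergence is the smallest modulus among the singular points: 1/2.

The radius of convergence is 1/2.


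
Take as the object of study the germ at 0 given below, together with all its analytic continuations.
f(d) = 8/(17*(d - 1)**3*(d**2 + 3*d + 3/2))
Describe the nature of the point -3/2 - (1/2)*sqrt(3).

The point is a pole of order 1.

The denominator factor d**2 + 3*d + 3/2 vanishes at -3/2 - (1/2)*sqrt(3) and appears to the power 1; the numerator there equals 8/17, nonzero, and no other factor vanishes.
Hence a pole whose order is the multiplicity, 1.


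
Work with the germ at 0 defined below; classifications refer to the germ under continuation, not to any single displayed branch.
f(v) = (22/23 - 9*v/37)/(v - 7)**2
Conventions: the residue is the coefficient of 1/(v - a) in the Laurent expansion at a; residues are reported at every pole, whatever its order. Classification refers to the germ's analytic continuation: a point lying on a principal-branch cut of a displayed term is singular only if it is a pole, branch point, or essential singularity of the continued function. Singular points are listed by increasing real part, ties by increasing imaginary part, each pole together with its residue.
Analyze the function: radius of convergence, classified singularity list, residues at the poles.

Radius of convergence at 0: 7.
At 7: a pole of order 2; residue -9/37.

Denominator factor (v - 7)^2: pole of order 2 at 7, modulus 7.
The radius of convergence is the smallest modulus among the singular points: 7.
At the order-2 pole 7 set g(v) = (v - (7))^2*f(v) = 22/23 - 9*v/37.
Order-2 pole: residue = g'(a); g'(7) = -9/37, so the residue is -9/37.


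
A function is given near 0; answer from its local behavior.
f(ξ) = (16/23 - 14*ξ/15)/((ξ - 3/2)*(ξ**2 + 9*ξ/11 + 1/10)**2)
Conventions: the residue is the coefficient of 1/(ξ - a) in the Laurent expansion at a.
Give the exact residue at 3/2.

At the order-1 pole 3/2 set g(ξ) = (ξ - (3/2))*f(ξ) = (16/23 - 14*ξ/15)/(ξ**2 + 9*ξ/11 + 1/10)**2.
Simple pole: residue = g(a) at a = 3/2, which is -784080/14245487.

The residue is -784080/14245487.


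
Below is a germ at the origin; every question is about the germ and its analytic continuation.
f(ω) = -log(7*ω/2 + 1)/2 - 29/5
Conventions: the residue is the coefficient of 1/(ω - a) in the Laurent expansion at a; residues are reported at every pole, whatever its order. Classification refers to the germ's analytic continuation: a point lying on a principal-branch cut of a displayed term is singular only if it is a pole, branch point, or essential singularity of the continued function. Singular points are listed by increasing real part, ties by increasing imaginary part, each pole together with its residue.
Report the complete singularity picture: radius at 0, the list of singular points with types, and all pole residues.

Radius of convergence at 0: 2/7.
At -2/7: a logarithmic branch point.

Branch term (-1/2)*log(1 - ω/(-2/7)): its argument vanishes at ω = -2/7, a logarithmic branch point, modulus 2/7.
The radius of convergence is the smallest modulus among the singular points: 2/7.


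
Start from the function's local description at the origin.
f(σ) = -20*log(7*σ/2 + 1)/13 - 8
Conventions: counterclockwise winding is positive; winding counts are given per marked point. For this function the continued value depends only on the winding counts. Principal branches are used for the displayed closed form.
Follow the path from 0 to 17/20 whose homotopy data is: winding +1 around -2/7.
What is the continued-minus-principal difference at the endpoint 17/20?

The rational part is single-valued and drops out of the difference; each branch term changes only by its own monodromy.
(-20/13)*log(1 - σ/(-2/7)): each positive loop around -2/7 adds 2*pi*i to the log, so winding +1 contributes (-20/13)*(1)*2*pi*i = -(40/13)*pi*i.
Summing the contributions at σ = 17/20 gives -(40/13)*pi*i.

Continued minus principal equals -(40/13)*pi*i.


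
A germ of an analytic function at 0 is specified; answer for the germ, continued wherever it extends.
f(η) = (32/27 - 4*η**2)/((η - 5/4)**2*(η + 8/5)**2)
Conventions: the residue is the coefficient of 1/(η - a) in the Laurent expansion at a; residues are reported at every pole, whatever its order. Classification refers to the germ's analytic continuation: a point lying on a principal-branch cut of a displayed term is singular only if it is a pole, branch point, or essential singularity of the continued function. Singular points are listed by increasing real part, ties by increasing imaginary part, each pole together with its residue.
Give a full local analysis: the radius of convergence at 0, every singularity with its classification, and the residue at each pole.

Radius of convergence at 0: 5/4.
At -8/5: a pole of order 2; residue 3968000/5000211.
At 5/4: a pole of order 2; residue -3968000/5000211.

Denominator factor (η - 5/4)^2: pole of order 2 at 5/4, modulus 5/4.
Denominator factor (η + 8/5)^2: pole of order 2 at -8/5, modulus 8/5.
The radius of convergence is the smallest modulus among the singular points: 5/4.
At the order-2 pole -8/5 set g(η) = (η - (-8/5))^2*f(η) = (32/27 - 4*η**2)/(η - 5/4)**2.
Order-2 pole: residue = g'(a); g'(-8/5) = 3968000/5000211, so the residue is 3968000/5000211.
At the order-2 pole 5/4 set g(η) = (η - (5/4))^2*f(η) = (32/27 - 4*η**2)/(η + 8/5)**2.
Order-2 pole: residue = g'(a); g'(5/4) = -3968000/5000211, so the residue is -3968000/5000211.
List the singular points by increasing real part (a conjugate pair: the negative imaginary part first).


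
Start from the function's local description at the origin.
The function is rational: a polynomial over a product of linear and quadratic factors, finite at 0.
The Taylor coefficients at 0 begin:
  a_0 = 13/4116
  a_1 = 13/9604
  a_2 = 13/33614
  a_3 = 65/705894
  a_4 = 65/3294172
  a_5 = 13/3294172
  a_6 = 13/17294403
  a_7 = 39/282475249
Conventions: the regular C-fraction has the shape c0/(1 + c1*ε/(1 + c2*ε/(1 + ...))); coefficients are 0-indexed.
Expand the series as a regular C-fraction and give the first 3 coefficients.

The regular C-fraction coefficients are [13/4116, -3/7, 1/7].

Taylor coefficients (read off): a_0 = 13/4116, a_1 = 13/9604, a_2 = 13/33614.
c0 = a_0 = 13/4116. Peel one level at a time: if S = 1 + c*ε/S' with S'(0) = 1, then c is the ε-coefficient of S and S' = c*ε/(S - 1).
S_1 = c0/f = 1 + (-3/7)*ε + (3/49)*ε^2 + ...; c1 = -3/7.
S_2 = c1*ε/(S_1 - 1) = 1 + (1/7)*ε + ...; c2 = 1/7.


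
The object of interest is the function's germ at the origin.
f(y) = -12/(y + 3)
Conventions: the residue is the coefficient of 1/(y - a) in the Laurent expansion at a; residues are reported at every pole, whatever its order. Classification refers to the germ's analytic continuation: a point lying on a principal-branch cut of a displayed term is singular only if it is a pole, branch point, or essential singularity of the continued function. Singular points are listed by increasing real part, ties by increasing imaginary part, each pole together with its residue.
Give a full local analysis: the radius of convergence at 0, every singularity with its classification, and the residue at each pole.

Denominator factor (y + 3): pole of order 1 at -3, modulus 3.
The radius of convergence is the smallest modulus among the singular points: 3.
At the order-1 pole -3 set g(y) = (y - (-3))*f(y) = -12.
Simple pole: residue = g(a) at a = -3, which is -12.

Radius of convergence at 0: 3.
At -3: a pole of order 1; residue -12.


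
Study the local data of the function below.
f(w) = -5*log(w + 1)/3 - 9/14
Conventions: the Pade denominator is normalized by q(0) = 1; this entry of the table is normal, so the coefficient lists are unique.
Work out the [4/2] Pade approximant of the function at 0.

The Pade approximant has numerator coefficients [-9/14, -53/21, -1037/630, -1/9, 1/108]; denominator coefficients [1, 4/3, 2/5].

Taylor coefficients needed (expand at 0): a_0 = -9/14, a_1 = -5/3, a_2 = 5/6, a_3 = -5/9, a_4 = 5/12, a_5 = -1/3, a_6 = 5/18.
Write the denominator as Q(w) = 1 + q1*w + q2*w^2. Requiring Q*f - P = O(w^7) with deg P <= 4 kills the coefficients of w^5..w^6 in Q*f:
  w^5: a_5 + q1*a_4 + q2*a_3 = 0, i.e. -1/3 + (5/12)*q1 + (-5/9)*q2 = 0.
  w^6: a_6 + q1*a_5 + q2*a_4 = 0, i.e. 5/18 + (-1/3)*q1 + (5/12)*q2 = 0.
Solving this linear system: q1 = 4/3, q2 = 2/5.
The numerator is Q*f truncated at degree 4: P0 = a_0 = -9/14; P1 = a_1 + q1*a_0 = -53/21; P2 = a_2 + q1*a_1 + q2*a_0 = -1037/630; P3 = a_3 + q1*a_2 + q2*a_1 = -1/9; P4 = a_4 + q1*a_3 + q2*a_2 = 1/108.


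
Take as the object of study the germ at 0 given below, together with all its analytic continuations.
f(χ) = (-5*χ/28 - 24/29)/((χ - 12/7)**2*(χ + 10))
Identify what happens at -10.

The point is a pole of order 1.

The denominator factor χ + 10 vanishes at -10 and appears to the power 1; the numerator there equals 389/406, nonzero, and no other factor vanishes.
Hence a pole whose order is the multiplicity, 1.


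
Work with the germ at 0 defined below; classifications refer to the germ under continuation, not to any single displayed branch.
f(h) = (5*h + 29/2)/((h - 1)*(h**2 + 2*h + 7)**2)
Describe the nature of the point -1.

Denominator factors: h**2 + 2*h + 7 = 6 at h = -1; h - 1 = -2 at h = -1 — none vanishes.
So the germ continues analytically to -1.

The point is a regular point.


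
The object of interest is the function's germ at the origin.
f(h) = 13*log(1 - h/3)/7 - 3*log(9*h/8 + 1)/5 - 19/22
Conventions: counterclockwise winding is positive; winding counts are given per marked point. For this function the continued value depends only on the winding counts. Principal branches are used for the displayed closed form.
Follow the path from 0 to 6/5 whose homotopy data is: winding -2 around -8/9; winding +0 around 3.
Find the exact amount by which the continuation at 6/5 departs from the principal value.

The rational part is single-valued and drops out of the difference; each branch term changes only by its own monodromy.
(-3/5)*log(1 - h/(-8/9)): each positive loop around -8/9 adds 2*pi*i to the log, so winding -2 contributes (-3/5)*(-2)*2*pi*i = (12/5)*pi*i.
(13/7)*log(1 - h/(3)): winding 0 around 3, so this term returns to its principal value, contribution 0.
Summing the contributions at h = 6/5 gives (12/5)*pi*i.

Continued minus principal equals (12/5)*pi*i.


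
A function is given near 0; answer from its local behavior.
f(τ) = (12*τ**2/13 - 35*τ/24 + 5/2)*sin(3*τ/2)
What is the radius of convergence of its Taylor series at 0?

The radius of convergence is infinite.

The factor sin(3*τ/2) is entire and contributes no finite singular point.
The polynomial part has no poles.
No finite singular points: the Taylor series at 0 converges everywhere.


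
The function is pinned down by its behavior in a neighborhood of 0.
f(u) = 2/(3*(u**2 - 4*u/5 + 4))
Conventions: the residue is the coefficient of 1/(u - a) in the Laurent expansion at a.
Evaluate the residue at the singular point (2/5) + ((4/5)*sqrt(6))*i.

The residue is -((5/72)*sqrt(6))*i.

The factor u**2 - 4*u/5 + 4 splits as (u - a)(u - a') with a = (2/5) + ((4/5)*sqrt(6))*i, a' = (2/5) - ((4/5)*sqrt(6))*i. At the order-1 pole a set g(u) = (u - a)*f(u) = [2/3] / (u - a').
Simple pole: residue = g(a) at a = (2/5) + ((4/5)*sqrt(6))*i, which is -((5/72)*sqrt(6))*i.


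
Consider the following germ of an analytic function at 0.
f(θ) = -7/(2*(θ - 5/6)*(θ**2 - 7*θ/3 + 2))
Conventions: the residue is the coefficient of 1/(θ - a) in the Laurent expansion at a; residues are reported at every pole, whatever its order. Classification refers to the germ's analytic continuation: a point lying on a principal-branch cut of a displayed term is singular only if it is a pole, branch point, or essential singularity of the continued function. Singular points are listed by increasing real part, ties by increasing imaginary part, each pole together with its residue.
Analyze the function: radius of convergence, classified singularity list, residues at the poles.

Denominator factor (θ**2 - 7*θ/3 + 2): discriminant -23/9, complex-conjugate roots (7/6) + ((1/6)*sqrt(23))*i and (7/6) - ((1/6)*sqrt(23))*i; poles of order 1, moduli sqrt(2) and sqrt(2).
Denominator factor (θ - 5/6): pole of order 1 at 5/6, modulus 5/6.
The radius of convergence is the smallest modulus among the singular points: 5/6.
At the order-1 pole 5/6 set g(θ) = (θ - (5/6))*f(θ) = -7/(2*(θ**2 - 7*θ/3 + 2)).
Simple pole: residue = g(a) at a = 5/6, which is -14/3.
The factor θ**2 - 7*θ/3 + 2 splits as (θ - a)(θ - a') with a = (7/6) - ((1/6)*sqrt(23))*i, a' = (7/6) + ((1/6)*sqrt(23))*i. At the order-1 pole a set g(θ) = (θ - a)*f(θ) = [-7/(2*(θ - 5/6))] / (θ - a').
Simple pole: residue = g(a) at a = (7/6) - ((1/6)*sqrt(23))*i, which is (7/3) - ((14/69)*sqrt(23))*i.
The factor θ**2 - 7*θ/3 + 2 splits as (θ - a)(θ - a') with a = (7/6) + ((1/6)*sqrt(23))*i, a' = (7/6) - ((1/6)*sqrt(23))*i. At the order-1 pole a set g(θ) = (θ - a)*f(θ) = [-7/(2*(θ - 5/6))] / (θ - a').
Simple pole: residue = g(a) at a = (7/6) + ((1/6)*sqrt(23))*i, which is (7/3) + ((14/69)*sqrt(23))*i.
List the singular points by increasing real part (a conjugate pair: the negative imaginary part first).

Radius of convergence at 0: 5/6.
At 5/6: a pole of order 1; residue -14/3.
At (7/6) - ((1/6)*sqrt(23))*i: a pole of order 1; residue (7/3) - ((14/69)*sqrt(23))*i.
At (7/6) + ((1/6)*sqrt(23))*i: a pole of order 1; residue (7/3) + ((14/69)*sqrt(23))*i.


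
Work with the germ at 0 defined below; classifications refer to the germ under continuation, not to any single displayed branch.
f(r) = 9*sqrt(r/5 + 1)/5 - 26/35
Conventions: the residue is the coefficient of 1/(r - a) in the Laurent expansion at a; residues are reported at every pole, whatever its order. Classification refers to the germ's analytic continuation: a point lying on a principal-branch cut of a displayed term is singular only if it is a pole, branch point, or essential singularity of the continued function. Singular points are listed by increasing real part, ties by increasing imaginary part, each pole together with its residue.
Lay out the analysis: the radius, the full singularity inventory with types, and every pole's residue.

Radius of convergence at 0: 5.
At -5: an algebraic (square-root) branch point.

Branch term (9/5)*sqrt(1 - r/(-5)): its argument vanishes at r = -5, a square-root branch point, modulus 5.
The radius of convergence is the smallest modulus among the singular points: 5.


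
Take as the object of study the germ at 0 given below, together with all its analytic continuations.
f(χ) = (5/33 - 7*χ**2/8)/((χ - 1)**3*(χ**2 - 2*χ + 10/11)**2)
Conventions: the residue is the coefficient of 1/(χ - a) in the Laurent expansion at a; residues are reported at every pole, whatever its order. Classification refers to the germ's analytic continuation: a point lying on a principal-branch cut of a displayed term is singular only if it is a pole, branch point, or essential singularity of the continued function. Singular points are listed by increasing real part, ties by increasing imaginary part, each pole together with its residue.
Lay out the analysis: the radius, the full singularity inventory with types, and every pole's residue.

Radius of convergence at 0: 1 - (1/11)*sqrt(11).
At 1 - (1/11)*sqrt(11): a pole of order 2; residue 48763/48 - (2541/16)*sqrt(11).
At 1: a pole of order 3; residue -48763/24.
At 1 + (1/11)*sqrt(11): a pole of order 2; residue 48763/48 + (2541/16)*sqrt(11).


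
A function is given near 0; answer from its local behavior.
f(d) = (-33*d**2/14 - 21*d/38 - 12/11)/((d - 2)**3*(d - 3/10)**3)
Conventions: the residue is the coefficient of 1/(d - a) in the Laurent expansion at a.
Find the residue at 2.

The residue is -3753541500/2077250791.

At the order-3 pole 2 set g(d) = (d - (2))^3*f(d) = (-33*d**2/14 - 21*d/38 - 12/11)/(d - 3/10)**3.
Order-3 pole: residue = g''(a)/2; g''(2) = -7507083000/2077250791, so the residue is -3753541500/2077250791.


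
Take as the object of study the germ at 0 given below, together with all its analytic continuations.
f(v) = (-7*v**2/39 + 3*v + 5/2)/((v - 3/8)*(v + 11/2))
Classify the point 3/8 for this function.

The point is a pole of order 1.

The denominator factor v - 3/8 vanishes at 3/8 and appears to the power 1; the numerator there equals 2995/832, nonzero, and no other factor vanishes.
Hence a pole whose order is the multiplicity, 1.


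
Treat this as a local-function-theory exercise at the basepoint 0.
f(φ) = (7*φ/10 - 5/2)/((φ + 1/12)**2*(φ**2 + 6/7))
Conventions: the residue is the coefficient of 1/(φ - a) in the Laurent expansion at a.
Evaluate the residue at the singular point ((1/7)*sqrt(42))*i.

The residue is (-453348/3793205) - ((942186/3793205)*sqrt(42))*i.

The factor φ**2 + 6/7 splits as (φ - a)(φ - a') with a = ((1/7)*sqrt(42))*i, a' = -((1/7)*sqrt(42))*i. At the order-1 pole a set g(φ) = (φ - a)*f(φ) = [(7*φ/10 - 5/2)/(φ + 1/12)**2] / (φ - a').
Simple pole: residue = g(a) at a = ((1/7)*sqrt(42))*i, which is (-453348/3793205) - ((942186/3793205)*sqrt(42))*i.


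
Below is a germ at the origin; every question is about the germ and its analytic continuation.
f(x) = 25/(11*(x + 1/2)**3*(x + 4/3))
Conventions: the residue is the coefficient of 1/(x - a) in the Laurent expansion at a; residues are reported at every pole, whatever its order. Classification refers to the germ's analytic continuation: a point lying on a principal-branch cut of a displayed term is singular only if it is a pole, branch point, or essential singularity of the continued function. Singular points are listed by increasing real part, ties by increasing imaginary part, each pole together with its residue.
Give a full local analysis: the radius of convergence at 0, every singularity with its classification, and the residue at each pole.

Radius of convergence at 0: 1/2.
At -4/3: a pole of order 1; residue -216/55.
At -1/2: a pole of order 3; residue 216/55.

Denominator factor (x + 4/3): pole of order 1 at -4/3, modulus 4/3.
Denominator factor (x + 1/2)^3: pole of order 3 at -1/2, modulus 1/2.
The radius of convergence is the smallest modulus among the singular points: 1/2.
At the order-1 pole -4/3 set g(x) = (x - (-4/3))*f(x) = 25/(11*(x + 1/2)**3).
Simple pole: residue = g(a) at a = -4/3, which is -216/55.
At the order-3 pole -1/2 set g(x) = (x - (-1/2))^3*f(x) = 25/(11*(x + 4/3)).
Order-3 pole: residue = g''(a)/2; g''(-1/2) = 432/55, so the residue is 216/55.
List the singular points by increasing real part (a conjugate pair: the negative imaginary part first).


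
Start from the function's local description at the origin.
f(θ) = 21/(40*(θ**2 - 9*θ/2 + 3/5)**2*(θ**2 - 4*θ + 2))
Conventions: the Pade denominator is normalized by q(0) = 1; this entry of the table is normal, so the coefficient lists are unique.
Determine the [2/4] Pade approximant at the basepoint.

The Pade approximant has numerator coefficients [35/48, 2322775/10150572, 383425/10150572]; denominator coefficients [1, -14114517/845881, 860769361/10150572, -105123370/845881, 2414155865/60903432].

Taylor coefficients needed (expand at 0): a_0 = 35/48, a_1 = 595/48, a_2 = 83545/576, a_3 = 420385/288, a_4 = 31261195/2304, a_5 = 276838975/2304, a_6 = 85432944065/82944.
Write the denominator as Q(θ) = 1 + q1*θ + q2*θ^2 + q3*θ^3 + q4*θ^4. Requiring Q*f - P = O(θ^7) with deg P <= 2 kills the coefficients of θ^3..θ^6 in Q*f:
  θ^3: a_3 + q1*a_2 + q2*a_1 + q3*a_0 = 0, i.e. 420385/288 + (83545/576)*q1 + (595/48)*q2 + (35/48)*q3 = 0.
  θ^4: a_4 + q1*a_3 + q2*a_2 + q3*a_1 + q4*a_0 = 0, i.e. 31261195/2304 + (420385/288)*q1 + (83545/576)*q2 + (595/48)*q3 + (35/48)*q4 = 0.
  θ^5: a_5 + q1*a_4 + q2*a_3 + q3*a_2 + q4*a_1 = 0, i.e. 276838975/2304 + (31261195/2304)*q1 + (420385/288)*q2 + (83545/576)*q3 + (595/48)*q4 = 0.
  θ^6: a_6 + q1*a_5 + q2*a_4 + q3*a_3 + q4*a_2 = 0, i.e. 85432944065/82944 + (276838975/2304)*q1 + (31261195/2304)*q2 + (420385/288)*q3 + (83545/576)*q4 = 0.
Solving this linear system: q1 = -14114517/845881, q2 = 860769361/10150572, q3 = -105123370/845881, q4 = 2414155865/60903432.
The numerator is Q*f truncated at degree 2: P0 = a_0 = 35/48; P1 = a_1 + q1*a_0 = 2322775/10150572; P2 = a_2 + q1*a_1 + q2*a_0 = 383425/10150572.


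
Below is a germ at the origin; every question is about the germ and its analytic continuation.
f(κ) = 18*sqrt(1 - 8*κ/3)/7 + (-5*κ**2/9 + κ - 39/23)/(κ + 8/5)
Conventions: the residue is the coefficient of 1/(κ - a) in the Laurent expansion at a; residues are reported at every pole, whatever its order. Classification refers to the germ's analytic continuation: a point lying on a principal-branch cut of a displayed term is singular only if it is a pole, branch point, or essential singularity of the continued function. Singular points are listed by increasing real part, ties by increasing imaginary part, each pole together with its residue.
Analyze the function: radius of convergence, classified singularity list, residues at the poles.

Radius of convergence at 0: 3/8.
At -8/5: a pole of order 1; residue -4883/1035.
At 3/8: an algebraic (square-root) branch point.

Denominator factor (κ + 8/5): pole of order 1 at -8/5, modulus 8/5.
Branch term (18/7)*sqrt(1 - κ/(3/8)): its argument vanishes at κ = 3/8, a square-root branch point, modulus 3/8.
The radius of convergence is the smallest modulus among the singular points: 3/8.
The branch term is analytic at -8/5 and contributes nothing to the residue; only the rational part matters.
At the order-1 pole -8/5 set g(κ) = (κ - (-8/5))*(rational part) = -5*κ**2/9 + κ - 39/23.
Simple pole: residue = g(a) at a = -8/5, which is -4883/1035.
List the singular points by increasing real part (a conjugate pair: the negative imaginary part first).


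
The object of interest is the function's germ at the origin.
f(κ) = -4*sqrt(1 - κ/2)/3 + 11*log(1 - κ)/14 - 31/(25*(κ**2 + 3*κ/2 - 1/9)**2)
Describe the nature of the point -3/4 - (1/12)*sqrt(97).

The point is a pole of order 2.

The denominator factor κ**2 + 3*κ/2 - 1/9 vanishes at -3/4 - (1/12)*sqrt(97) and appears to the power 2; the numerator there equals -31/25, nonzero, and no other factor vanishes.
The branch terms are analytic at this point.
Hence a pole whose order is the multiplicity, 2.


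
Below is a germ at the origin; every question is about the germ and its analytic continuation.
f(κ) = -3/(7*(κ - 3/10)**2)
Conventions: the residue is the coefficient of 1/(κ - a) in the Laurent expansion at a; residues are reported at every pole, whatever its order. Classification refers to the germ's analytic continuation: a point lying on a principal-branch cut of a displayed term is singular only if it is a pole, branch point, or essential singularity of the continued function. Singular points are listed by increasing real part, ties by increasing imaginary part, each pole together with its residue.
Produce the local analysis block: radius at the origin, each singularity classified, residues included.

Radius of convergence at 0: 3/10.
At 3/10: a pole of order 2; residue 0.

Denominator factor (κ - 3/10)^2: pole of order 2 at 3/10, modulus 3/10.
The radius of convergence is the smallest modulus among the singular points: 3/10.
At the order-2 pole 3/10 set g(κ) = (κ - (3/10))^2*f(κ) = -3/7.
Order-2 pole: residue = g'(a); g'(3/10) = 0, so the residue is 0.


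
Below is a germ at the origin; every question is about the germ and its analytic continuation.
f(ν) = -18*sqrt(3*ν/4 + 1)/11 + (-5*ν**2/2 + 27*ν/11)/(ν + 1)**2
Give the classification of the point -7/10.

The point is a regular point.

Denominator factors: ν + 1 = 3/10 at ν = -7/10 — none vanishes.
Branch term sqrt(1 - ν/(-4/3)): argument at -7/10 is 19/40, nonzero, so -7/10 is not its branch point (a point on a principal cut is still regular for the continued germ).
So the germ continues analytically to -7/10.


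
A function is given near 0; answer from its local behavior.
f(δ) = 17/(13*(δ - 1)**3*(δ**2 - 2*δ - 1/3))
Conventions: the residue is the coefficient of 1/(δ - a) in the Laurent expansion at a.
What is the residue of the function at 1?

At the order-3 pole 1 set g(δ) = (δ - (1))^3*f(δ) = 17/(13*(δ**2 - 2*δ - 1/3)).
Order-3 pole: residue = g''(a)/2; g''(1) = -153/104, so the residue is -153/208.

The residue is -153/208.


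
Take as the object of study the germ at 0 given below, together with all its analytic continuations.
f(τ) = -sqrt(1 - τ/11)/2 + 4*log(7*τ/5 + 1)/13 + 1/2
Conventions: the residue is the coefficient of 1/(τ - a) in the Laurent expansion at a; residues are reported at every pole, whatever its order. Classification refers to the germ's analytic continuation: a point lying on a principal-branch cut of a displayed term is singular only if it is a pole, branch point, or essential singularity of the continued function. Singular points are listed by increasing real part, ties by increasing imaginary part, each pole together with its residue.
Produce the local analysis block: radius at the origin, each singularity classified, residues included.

Radius of convergence at 0: 5/7.
At -5/7: a logarithmic branch point.
At 11: an algebraic (square-root) branch point.

Branch term (4/13)*log(1 - τ/(-5/7)): its argument vanishes at τ = -5/7, a logarithmic branch point, modulus 5/7.
Branch term (-1/2)*sqrt(1 - τ/(11)): its argument vanishes at τ = 11, a square-root branch point, modulus 11.
The radius of convergence is the smallest modulus among the singular points: 5/7.
List the singular points by increasing real part (a conjugate pair: the negative imaginary part first).


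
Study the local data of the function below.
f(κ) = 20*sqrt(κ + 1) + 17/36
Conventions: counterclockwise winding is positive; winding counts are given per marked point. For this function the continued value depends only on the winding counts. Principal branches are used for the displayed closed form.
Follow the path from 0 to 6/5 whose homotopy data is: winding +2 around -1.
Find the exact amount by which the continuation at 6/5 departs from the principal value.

Continued minus principal equals 0.

The rational part is single-valued and drops out of the difference; each branch term changes only by its own monodromy.
(20)*sqrt(1 - κ/(-1)): winding +2 is even, the square root returns to the same sheet, contribution 0.
Summing the contributions at κ = 6/5 gives 0.


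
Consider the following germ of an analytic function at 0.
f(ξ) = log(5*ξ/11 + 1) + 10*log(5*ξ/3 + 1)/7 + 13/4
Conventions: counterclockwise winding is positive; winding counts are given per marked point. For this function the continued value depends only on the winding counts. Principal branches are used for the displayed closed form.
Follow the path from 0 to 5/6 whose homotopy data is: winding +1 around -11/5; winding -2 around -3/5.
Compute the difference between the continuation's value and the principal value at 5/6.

The rational part is single-valued and drops out of the difference; each branch term changes only by its own monodromy.
(10/7)*log(1 - ξ/(-3/5)): each positive loop around -3/5 adds 2*pi*i to the log, so winding -2 contributes (10/7)*(-2)*2*pi*i = -(40/7)*pi*i.
(1)*log(1 - ξ/(-11/5)): each positive loop around -11/5 adds 2*pi*i to the log, so winding +1 contributes (1)*(1)*2*pi*i = (2)*pi*i.
Summing the contributions at ξ = 5/6 gives -(26/7)*pi*i.

Continued minus principal equals -(26/7)*pi*i.
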